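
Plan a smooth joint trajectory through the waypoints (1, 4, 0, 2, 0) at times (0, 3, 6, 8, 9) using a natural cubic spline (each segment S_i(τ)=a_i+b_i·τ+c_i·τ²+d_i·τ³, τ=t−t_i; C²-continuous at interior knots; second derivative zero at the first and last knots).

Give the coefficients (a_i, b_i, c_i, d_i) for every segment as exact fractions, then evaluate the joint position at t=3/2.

Δ: Δ0=1, Δ1=-4/3, Δ2=1, Δ3=-2
row 1: diag=12, rhs=-14; c'=1/4, d'=-7/6
row 2: denom=10−3·1/4=37/4; d'=(14−3·-7/6)/(37/4)=70/37
row 3: denom=6−2·8/37=206/37; d'=(-18−2·70/37)/(206/37)=-403/103
back: M3=-403/103
back: M2=70/37−8/37·-403/103=282/103
back: M1=-7/6−1/4·282/103=-572/309
M: M0=0, M1=-572/309, M2=282/103, M3=-403/103, M4=0
seg 0: a=1, c=M0/2=0, d=(M1−M0)/(6·3)=-286/2781, b=Δ0−h0·(2M0+M1)/6=595/309
seg 1: a=4, c=M1/2=-286/309, d=(M2−M1)/(6·3)=709/2781, b=Δ1−h1·(2M1+M2)/6=-263/309
seg 2: a=0, c=M2/2=141/103, d=(M3−M2)/(6·2)=-685/1236, b=Δ2−h2·(2M2+M3)/6=148/309
seg 3: a=2, c=M3/2=-403/206, d=(M4−M3)/(6·1)=403/618, b=Δ3−h3·(2M3+M4)/6=-215/309
t_q=3/2 → seg 0, τ=3/2; S=1+595/309·τ+0·τ²+-286/2781·τ³=1459/412

  seg 0: a=1 b=595/309 c=0 d=-286/2781
  seg 1: a=4 b=-263/309 c=-286/309 d=709/2781
  seg 2: a=0 b=148/309 c=141/103 d=-685/1236
  seg 3: a=2 b=-215/309 c=-403/206 d=403/618
S(3/2) = 1459/412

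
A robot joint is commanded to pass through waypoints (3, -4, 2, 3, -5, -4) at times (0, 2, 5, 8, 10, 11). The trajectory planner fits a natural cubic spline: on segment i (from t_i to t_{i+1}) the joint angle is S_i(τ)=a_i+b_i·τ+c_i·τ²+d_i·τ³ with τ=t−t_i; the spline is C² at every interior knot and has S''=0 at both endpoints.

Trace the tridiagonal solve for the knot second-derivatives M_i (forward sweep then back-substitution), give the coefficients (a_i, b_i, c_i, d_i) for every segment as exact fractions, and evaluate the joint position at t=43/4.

  seg 0: a=3 b=-604/129 c=0 d=305/1032
  seg 1: a=-4 b=-293/258 c=305/172 d=-1127/4644
  seg 2: a=2 b=1523/516 c=-53/129 d=-715/4644
  seg 3: a=3 b=-947/258 c=-309/172 d=421/516
  seg 4: a=-5 b=-275/258 c=533/172 d=-533/516
S(43/4) = -49449/11008

Δ: Δ0=-7/2, Δ1=2, Δ2=1/3, Δ3=-4, Δ4=1
row 1: diag=10, rhs=33; c'=3/10, d'=33/10
row 2: denom=12−3·3/10=111/10; d'=(-10−3·33/10)/(111/10)=-199/111
row 3: denom=10−3·10/37=340/37; d'=(-26−3·-199/111)/(340/37)=-763/340
row 4: denom=6−2·37/170=473/85; d'=(30−2·-763/340)/(473/85)=533/86
back: M4=533/86
back: M3=-763/340−37/170·533/86=-309/86
back: M2=-199/111−10/37·-309/86=-106/129
back: M1=33/10−3/10·-106/129=305/86
M: M0=0, M1=305/86, M2=-106/129, M3=-309/86, M4=533/86, M5=0
seg 0: a=3, c=M0/2=0, d=(M1−M0)/(6·2)=305/1032, b=Δ0−h0·(2M0+M1)/6=-604/129
seg 1: a=-4, c=M1/2=305/172, d=(M2−M1)/(6·3)=-1127/4644, b=Δ1−h1·(2M1+M2)/6=-293/258
seg 2: a=2, c=M2/2=-53/129, d=(M3−M2)/(6·3)=-715/4644, b=Δ2−h2·(2M2+M3)/6=1523/516
seg 3: a=3, c=M3/2=-309/172, d=(M4−M3)/(6·2)=421/516, b=Δ3−h3·(2M3+M4)/6=-947/258
seg 4: a=-5, c=M4/2=533/172, d=(M5−M4)/(6·1)=-533/516, b=Δ4−h4·(2M4+M5)/6=-275/258
t_q=43/4 → seg 4, τ=3/4; S=-5+-275/258·τ+533/172·τ²+-533/516·τ³=-49449/11008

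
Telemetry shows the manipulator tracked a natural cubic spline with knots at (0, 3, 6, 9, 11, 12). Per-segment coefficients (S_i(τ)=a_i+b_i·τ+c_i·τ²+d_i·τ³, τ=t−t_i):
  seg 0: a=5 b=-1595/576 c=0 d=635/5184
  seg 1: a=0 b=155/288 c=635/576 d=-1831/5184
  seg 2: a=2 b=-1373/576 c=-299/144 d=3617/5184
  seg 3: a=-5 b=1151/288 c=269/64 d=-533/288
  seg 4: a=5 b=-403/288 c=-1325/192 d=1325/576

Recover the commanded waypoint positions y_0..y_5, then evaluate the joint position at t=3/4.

y_0 = S_0(0) = a_0 = 5
y_1 = S_1(0) = a_1 = 0
y_2 = S_2(0) = a_2 = 2
y_3 = S_3(0) = a_3 = -5
y_4 = S_4(0) = a_4 = 5
y_5 = S_4(1) = -1
t_q=3/4 is in segment 0 (τ=3/4); S_0(τ)=12185/4096

y_0=5 y_1=0 y_2=2 y_3=-5 y_4=5 y_5=-1
S(3/4) = 12185/4096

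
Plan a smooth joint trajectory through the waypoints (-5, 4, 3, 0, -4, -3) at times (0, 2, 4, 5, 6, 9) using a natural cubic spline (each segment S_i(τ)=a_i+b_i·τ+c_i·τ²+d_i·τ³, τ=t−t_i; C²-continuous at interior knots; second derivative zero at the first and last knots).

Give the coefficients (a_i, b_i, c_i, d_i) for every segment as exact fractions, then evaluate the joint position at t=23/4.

  seg 0: a=-5 b=5527/975 c=0 d=-2279/7800
  seg 1: a=4 b=4217/1950 c=-2279/1300 d=329/1560
  seg 2: a=3 b=-2261/975 c=-317/650 d=-29/150
  seg 3: a=0 b=-1511/390 c=-347/325 d=1837/1950
  seg 4: a=-4 b=-3104/975 c=1143/650 d=-127/650
S(23/4) = -129331/41600

Δ: Δ0=9/2, Δ1=-1/2, Δ2=-3, Δ3=-4, Δ4=1/3
row 1: diag=8, rhs=-30; c'=1/4, d'=-15/4
row 2: denom=6−2·1/4=11/2; d'=(-15−2·-15/4)/(11/2)=-15/11
row 3: denom=4−1·2/11=42/11; d'=(-6−1·-15/11)/(42/11)=-17/14
row 4: denom=8−1·11/42=325/42; d'=(26−1·-17/14)/(325/42)=1143/325
back: M4=1143/325
back: M3=-17/14−11/42·1143/325=-694/325
back: M2=-15/11−2/11·-694/325=-317/325
back: M1=-15/4−1/4·-317/325=-2279/650
M: M0=0, M1=-2279/650, M2=-317/325, M3=-694/325, M4=1143/325, M5=0
seg 0: a=-5, c=M0/2=0, d=(M1−M0)/(6·2)=-2279/7800, b=Δ0−h0·(2M0+M1)/6=5527/975
seg 1: a=4, c=M1/2=-2279/1300, d=(M2−M1)/(6·2)=329/1560, b=Δ1−h1·(2M1+M2)/6=4217/1950
seg 2: a=3, c=M2/2=-317/650, d=(M3−M2)/(6·1)=-29/150, b=Δ2−h2·(2M2+M3)/6=-2261/975
seg 3: a=0, c=M3/2=-347/325, d=(M4−M3)/(6·1)=1837/1950, b=Δ3−h3·(2M3+M4)/6=-1511/390
seg 4: a=-4, c=M4/2=1143/650, d=(M5−M4)/(6·3)=-127/650, b=Δ4−h4·(2M4+M5)/6=-3104/975
t_q=23/4 → seg 3, τ=3/4; S=0+-1511/390·τ+-347/325·τ²+1837/1950·τ³=-129331/41600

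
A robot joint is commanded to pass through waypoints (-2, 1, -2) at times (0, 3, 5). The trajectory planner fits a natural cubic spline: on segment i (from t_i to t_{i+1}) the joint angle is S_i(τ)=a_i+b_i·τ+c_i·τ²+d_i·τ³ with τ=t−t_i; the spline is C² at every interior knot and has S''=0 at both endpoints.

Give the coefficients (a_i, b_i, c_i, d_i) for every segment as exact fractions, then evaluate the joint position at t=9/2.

  seg 0: a=-2 b=7/4 c=0 d=-1/12
  seg 1: a=1 b=-1/2 c=-3/4 d=1/8
S(9/2) = -65/64

Δ: Δ0=1, Δ1=-3/2
row 1: diag=10, rhs=-15; c'=1/5, d'=-3/2
back: M1=-3/2
M: M0=0, M1=-3/2, M2=0
seg 0: a=-2, c=M0/2=0, d=(M1−M0)/(6·3)=-1/12, b=Δ0−h0·(2M0+M1)/6=7/4
seg 1: a=1, c=M1/2=-3/4, d=(M2−M1)/(6·2)=1/8, b=Δ1−h1·(2M1+M2)/6=-1/2
t_q=9/2 → seg 1, τ=3/2; S=1+-1/2·τ+-3/4·τ²+1/8·τ³=-65/64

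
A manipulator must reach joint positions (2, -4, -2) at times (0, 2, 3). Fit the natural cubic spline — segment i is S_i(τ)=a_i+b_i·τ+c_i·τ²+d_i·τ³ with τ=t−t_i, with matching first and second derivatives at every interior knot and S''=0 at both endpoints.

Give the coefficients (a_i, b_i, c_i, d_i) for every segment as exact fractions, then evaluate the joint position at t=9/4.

Δ: Δ0=-3, Δ1=2
row 1: diag=6, rhs=30; c'=1/6, d'=5
back: M1=5
M: M0=0, M1=5, M2=0
seg 0: a=2, c=M0/2=0, d=(M1−M0)/(6·2)=5/12, b=Δ0−h0·(2M0+M1)/6=-14/3
seg 1: a=-4, c=M1/2=5/2, d=(M2−M1)/(6·1)=-5/6, b=Δ1−h1·(2M1+M2)/6=1/3
t_q=9/4 → seg 1, τ=1/4; S=-4+1/3·τ+5/2·τ²+-5/6·τ³=-483/128

  seg 0: a=2 b=-14/3 c=0 d=5/12
  seg 1: a=-4 b=1/3 c=5/2 d=-5/6
S(9/4) = -483/128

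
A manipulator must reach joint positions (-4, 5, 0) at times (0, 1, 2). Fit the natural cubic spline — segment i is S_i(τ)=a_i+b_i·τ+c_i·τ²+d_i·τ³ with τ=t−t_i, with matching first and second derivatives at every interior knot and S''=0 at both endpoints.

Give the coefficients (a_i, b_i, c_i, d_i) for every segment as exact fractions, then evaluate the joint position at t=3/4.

  seg 0: a=-4 b=25/2 c=0 d=-7/2
  seg 1: a=5 b=2 c=-21/2 d=7/2
S(3/4) = 499/128

Δ: Δ0=9, Δ1=-5
row 1: diag=4, rhs=-84; c'=1/4, d'=-21
back: M1=-21
M: M0=0, M1=-21, M2=0
seg 0: a=-4, c=M0/2=0, d=(M1−M0)/(6·1)=-7/2, b=Δ0−h0·(2M0+M1)/6=25/2
seg 1: a=5, c=M1/2=-21/2, d=(M2−M1)/(6·1)=7/2, b=Δ1−h1·(2M1+M2)/6=2
t_q=3/4 → seg 0, τ=3/4; S=-4+25/2·τ+0·τ²+-7/2·τ³=499/128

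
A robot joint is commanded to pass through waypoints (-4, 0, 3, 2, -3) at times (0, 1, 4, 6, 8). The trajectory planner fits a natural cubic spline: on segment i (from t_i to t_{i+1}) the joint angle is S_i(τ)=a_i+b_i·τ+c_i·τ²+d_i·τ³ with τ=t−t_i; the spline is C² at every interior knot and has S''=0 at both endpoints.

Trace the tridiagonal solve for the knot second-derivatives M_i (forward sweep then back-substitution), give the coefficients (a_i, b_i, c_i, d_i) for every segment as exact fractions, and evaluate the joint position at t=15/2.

  seg 0: a=-4 b=587/134 c=0 d=-51/134
  seg 1: a=0 b=217/67 c=-153/134 d=53/402
  seg 2: a=3 b=-7/134 c=3/67 d=-9/67
  seg 3: a=2 b=-199/134 c=-51/67 d=17/134
S(15/2) = -1621/1072

Δ: Δ0=4, Δ1=1, Δ2=-1/2, Δ3=-5/2
row 1: diag=8, rhs=-18; c'=3/8, d'=-9/4
row 2: denom=10−3·3/8=71/8; d'=(-9−3·-9/4)/(71/8)=-18/71
row 3: denom=8−2·16/71=536/71; d'=(-12−2·-18/71)/(536/71)=-102/67
back: M3=-102/67
back: M2=-18/71−16/71·-102/67=6/67
back: M1=-9/4−3/8·6/67=-153/67
M: M0=0, M1=-153/67, M2=6/67, M3=-102/67, M4=0
seg 0: a=-4, c=M0/2=0, d=(M1−M0)/(6·1)=-51/134, b=Δ0−h0·(2M0+M1)/6=587/134
seg 1: a=0, c=M1/2=-153/134, d=(M2−M1)/(6·3)=53/402, b=Δ1−h1·(2M1+M2)/6=217/67
seg 2: a=3, c=M2/2=3/67, d=(M3−M2)/(6·2)=-9/67, b=Δ2−h2·(2M2+M3)/6=-7/134
seg 3: a=2, c=M3/2=-51/67, d=(M4−M3)/(6·2)=17/134, b=Δ3−h3·(2M3+M4)/6=-199/134
t_q=15/2 → seg 3, τ=3/2; S=2+-199/134·τ+-51/67·τ²+17/134·τ³=-1621/1072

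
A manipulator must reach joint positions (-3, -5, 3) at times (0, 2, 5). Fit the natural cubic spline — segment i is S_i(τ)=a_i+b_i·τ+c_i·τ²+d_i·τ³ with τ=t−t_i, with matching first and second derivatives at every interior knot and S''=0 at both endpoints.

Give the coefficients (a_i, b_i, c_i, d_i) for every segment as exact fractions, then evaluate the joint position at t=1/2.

  seg 0: a=-3 b=-26/15 c=0 d=11/60
  seg 1: a=-5 b=7/15 c=11/10 d=-11/90
S(1/2) = -123/32

Δ: Δ0=-1, Δ1=8/3
row 1: diag=10, rhs=22; c'=3/10, d'=11/5
back: M1=11/5
M: M0=0, M1=11/5, M2=0
seg 0: a=-3, c=M0/2=0, d=(M1−M0)/(6·2)=11/60, b=Δ0−h0·(2M0+M1)/6=-26/15
seg 1: a=-5, c=M1/2=11/10, d=(M2−M1)/(6·3)=-11/90, b=Δ1−h1·(2M1+M2)/6=7/15
t_q=1/2 → seg 0, τ=1/2; S=-3+-26/15·τ+0·τ²+11/60·τ³=-123/32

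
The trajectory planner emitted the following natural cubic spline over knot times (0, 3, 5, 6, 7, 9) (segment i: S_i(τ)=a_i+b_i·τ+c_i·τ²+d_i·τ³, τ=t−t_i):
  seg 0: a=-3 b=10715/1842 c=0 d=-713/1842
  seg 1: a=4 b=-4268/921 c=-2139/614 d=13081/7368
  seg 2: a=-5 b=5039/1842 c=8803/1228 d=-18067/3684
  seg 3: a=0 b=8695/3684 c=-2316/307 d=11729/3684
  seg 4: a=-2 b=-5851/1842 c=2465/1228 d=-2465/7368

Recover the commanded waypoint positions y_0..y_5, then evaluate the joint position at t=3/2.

y_0=-3 y_1=4 y_2=-5 y_3=0 y_4=-2 y_5=-3
S(3/2) = 21707/4912

y_0 = S_0(0) = a_0 = -3
y_1 = S_1(0) = a_1 = 4
y_2 = S_2(0) = a_2 = -5
y_3 = S_3(0) = a_3 = 0
y_4 = S_4(0) = a_4 = -2
y_5 = S_4(2) = -3
t_q=3/2 is in segment 0 (τ=3/2); S_0(τ)=21707/4912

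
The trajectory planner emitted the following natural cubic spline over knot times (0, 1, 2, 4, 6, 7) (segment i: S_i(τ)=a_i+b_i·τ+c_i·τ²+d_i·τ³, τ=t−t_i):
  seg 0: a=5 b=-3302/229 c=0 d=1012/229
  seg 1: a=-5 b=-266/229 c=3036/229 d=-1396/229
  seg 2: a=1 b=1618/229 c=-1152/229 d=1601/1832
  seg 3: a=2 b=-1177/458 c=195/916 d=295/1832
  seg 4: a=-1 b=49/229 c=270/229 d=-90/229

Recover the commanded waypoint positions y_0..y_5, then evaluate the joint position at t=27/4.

y_0 = S_0(0) = a_0 = 5
y_1 = S_1(0) = a_1 = -5
y_2 = S_2(0) = a_2 = 1
y_3 = S_3(0) = a_3 = 2
y_4 = S_4(0) = a_4 = -1
y_5 = S_4(1) = 0
t_q=27/4 is in segment 4 (τ=3/4); S_4(τ)=-2507/7328

y_0=5 y_1=-5 y_2=1 y_3=2 y_4=-1 y_5=0
S(27/4) = -2507/7328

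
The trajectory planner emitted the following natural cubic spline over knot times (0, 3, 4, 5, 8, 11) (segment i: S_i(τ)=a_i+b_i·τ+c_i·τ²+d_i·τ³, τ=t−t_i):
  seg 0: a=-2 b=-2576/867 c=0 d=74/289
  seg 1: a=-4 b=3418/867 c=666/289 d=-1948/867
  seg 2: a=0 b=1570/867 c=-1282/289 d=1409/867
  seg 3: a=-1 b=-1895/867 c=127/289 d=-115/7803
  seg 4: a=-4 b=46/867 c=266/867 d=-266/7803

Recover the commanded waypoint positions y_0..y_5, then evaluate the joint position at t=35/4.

y_0 = S_0(0) = a_0 = -2
y_1 = S_1(0) = a_1 = -4
y_2 = S_2(0) = a_2 = 0
y_3 = S_3(0) = a_3 = -1
y_4 = S_4(0) = a_4 = -4
y_5 = S_4(3) = -2
t_q=35/4 is in segment 4 (τ=3/4); S_4(τ)=-35161/9248

y_0=-2 y_1=-4 y_2=0 y_3=-1 y_4=-4 y_5=-2
S(35/4) = -35161/9248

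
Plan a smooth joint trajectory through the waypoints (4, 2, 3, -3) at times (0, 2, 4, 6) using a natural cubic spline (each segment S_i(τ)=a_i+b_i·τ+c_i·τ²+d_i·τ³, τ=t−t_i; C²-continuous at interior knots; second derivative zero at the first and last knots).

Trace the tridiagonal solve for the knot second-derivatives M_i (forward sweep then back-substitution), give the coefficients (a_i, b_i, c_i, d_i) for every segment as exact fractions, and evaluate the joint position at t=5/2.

Δ: Δ0=-1, Δ1=1/2, Δ2=-3
row 1: diag=8, rhs=9; c'=1/4, d'=9/8
row 2: denom=8−2·1/4=15/2; d'=(-21−2·9/8)/(15/2)=-31/10
back: M2=-31/10
back: M1=9/8−1/4·-31/10=19/10
M: M0=0, M1=19/10, M2=-31/10, M3=0
seg 0: a=4, c=M0/2=0, d=(M1−M0)/(6·2)=19/120, b=Δ0−h0·(2M0+M1)/6=-49/30
seg 1: a=2, c=M1/2=19/20, d=(M2−M1)/(6·2)=-5/12, b=Δ1−h1·(2M1+M2)/6=4/15
seg 2: a=3, c=M2/2=-31/20, d=(M3−M2)/(6·2)=31/120, b=Δ2−h2·(2M2+M3)/6=-14/15
t_q=5/2 → seg 1, τ=1/2; S=2+4/15·τ+19/20·τ²+-5/12·τ³=371/160

  seg 0: a=4 b=-49/30 c=0 d=19/120
  seg 1: a=2 b=4/15 c=19/20 d=-5/12
  seg 2: a=3 b=-14/15 c=-31/20 d=31/120
S(5/2) = 371/160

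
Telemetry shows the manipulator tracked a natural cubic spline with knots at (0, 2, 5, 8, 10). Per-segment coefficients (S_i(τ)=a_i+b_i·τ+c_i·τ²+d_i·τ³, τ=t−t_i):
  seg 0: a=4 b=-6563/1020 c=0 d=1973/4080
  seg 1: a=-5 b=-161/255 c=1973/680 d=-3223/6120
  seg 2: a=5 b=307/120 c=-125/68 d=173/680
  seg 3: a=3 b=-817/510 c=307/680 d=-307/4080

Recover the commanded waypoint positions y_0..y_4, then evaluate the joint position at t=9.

y_0=4 y_1=-5 y_2=5 y_3=3 y_4=1
S(9) = 2413/1360

y_0 = S_0(0) = a_0 = 4
y_1 = S_1(0) = a_1 = -5
y_2 = S_2(0) = a_2 = 5
y_3 = S_3(0) = a_3 = 3
y_4 = S_3(2) = 1
t_q=9 is in segment 3 (τ=1); S_3(τ)=2413/1360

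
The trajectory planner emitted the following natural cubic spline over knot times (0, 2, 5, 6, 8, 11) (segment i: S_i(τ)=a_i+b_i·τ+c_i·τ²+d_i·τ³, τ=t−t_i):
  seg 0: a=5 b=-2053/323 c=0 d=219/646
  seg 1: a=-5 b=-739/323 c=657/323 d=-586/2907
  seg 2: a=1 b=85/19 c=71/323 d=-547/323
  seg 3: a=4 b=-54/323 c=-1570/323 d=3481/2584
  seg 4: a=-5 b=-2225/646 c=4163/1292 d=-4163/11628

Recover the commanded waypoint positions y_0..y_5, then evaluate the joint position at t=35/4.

y_0 = S_0(0) = a_0 = 5
y_1 = S_1(0) = a_1 = -5
y_2 = S_2(0) = a_2 = 1
y_3 = S_3(0) = a_3 = 4
y_4 = S_4(0) = a_4 = -5
y_5 = S_4(3) = 4
t_q=35/4 is in segment 4 (τ=3/4); S_4(τ)=-489661/82688

y_0=5 y_1=-5 y_2=1 y_3=4 y_4=-5 y_5=4
S(35/4) = -489661/82688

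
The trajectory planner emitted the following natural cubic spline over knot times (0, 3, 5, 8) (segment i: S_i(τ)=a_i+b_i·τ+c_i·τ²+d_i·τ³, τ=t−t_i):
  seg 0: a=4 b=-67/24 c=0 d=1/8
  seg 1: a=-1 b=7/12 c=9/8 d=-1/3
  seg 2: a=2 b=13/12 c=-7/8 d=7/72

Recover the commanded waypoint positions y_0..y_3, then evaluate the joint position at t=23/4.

y_0 = S_0(0) = a_0 = 4
y_1 = S_1(0) = a_1 = -1
y_2 = S_2(0) = a_2 = 2
y_3 = S_2(3) = 0
t_q=23/4 is in segment 2 (τ=3/4); S_2(τ)=1209/512

y_0=4 y_1=-1 y_2=2 y_3=0
S(23/4) = 1209/512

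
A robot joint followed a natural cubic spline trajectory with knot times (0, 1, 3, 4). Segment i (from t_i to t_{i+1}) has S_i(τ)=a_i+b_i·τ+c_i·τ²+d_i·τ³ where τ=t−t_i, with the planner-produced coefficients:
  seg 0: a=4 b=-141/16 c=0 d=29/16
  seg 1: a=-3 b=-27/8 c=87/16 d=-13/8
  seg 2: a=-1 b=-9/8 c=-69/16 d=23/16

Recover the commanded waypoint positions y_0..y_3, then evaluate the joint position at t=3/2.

y_0=4 y_1=-3 y_2=-1 y_3=-5
S(3/2) = -113/32

y_0 = S_0(0) = a_0 = 4
y_1 = S_1(0) = a_1 = -3
y_2 = S_2(0) = a_2 = -1
y_3 = S_2(1) = -5
t_q=3/2 is in segment 1 (τ=1/2); S_1(τ)=-113/32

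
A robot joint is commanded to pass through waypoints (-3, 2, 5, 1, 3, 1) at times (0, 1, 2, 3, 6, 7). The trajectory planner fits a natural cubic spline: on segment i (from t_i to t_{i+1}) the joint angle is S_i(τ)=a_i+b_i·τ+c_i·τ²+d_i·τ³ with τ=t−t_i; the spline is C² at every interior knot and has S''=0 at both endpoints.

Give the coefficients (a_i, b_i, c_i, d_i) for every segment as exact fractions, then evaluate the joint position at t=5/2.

  seg 0: a=-3 b=11876/2379 c=0 d=19/2379
  seg 1: a=2 b=11933/2379 c=19/793 d=-4853/2379
  seg 2: a=5 b=-2512/2379 c=-4834/793 d=7498/2379
  seg 3: a=1 b=-694/183 c=2664/793 d=-4456/7137
  seg 4: a=3 b=-1174/2379 c=-1792/793 d=1792/2379
S(5/2) = 10601/3172

Δ: Δ0=5, Δ1=3, Δ2=-4, Δ3=2/3, Δ4=-2
row 1: diag=4, rhs=-12; c'=1/4, d'=-3
row 2: denom=4−1·1/4=15/4; d'=(-42−1·-3)/(15/4)=-52/5
row 3: denom=8−1·4/15=116/15; d'=(28−1·-52/5)/(116/15)=144/29
row 4: denom=8−3·45/116=793/116; d'=(-16−3·144/29)/(793/116)=-3584/793
back: M4=-3584/793
back: M3=144/29−45/116·-3584/793=5328/793
back: M2=-52/5−4/15·5328/793=-9668/793
back: M1=-3−1/4·-9668/793=38/793
M: M0=0, M1=38/793, M2=-9668/793, M3=5328/793, M4=-3584/793, M5=0
seg 0: a=-3, c=M0/2=0, d=(M1−M0)/(6·1)=19/2379, b=Δ0−h0·(2M0+M1)/6=11876/2379
seg 1: a=2, c=M1/2=19/793, d=(M2−M1)/(6·1)=-4853/2379, b=Δ1−h1·(2M1+M2)/6=11933/2379
seg 2: a=5, c=M2/2=-4834/793, d=(M3−M2)/(6·1)=7498/2379, b=Δ2−h2·(2M2+M3)/6=-2512/2379
seg 3: a=1, c=M3/2=2664/793, d=(M4−M3)/(6·3)=-4456/7137, b=Δ3−h3·(2M3+M4)/6=-694/183
seg 4: a=3, c=M4/2=-1792/793, d=(M5−M4)/(6·1)=1792/2379, b=Δ4−h4·(2M4+M5)/6=-1174/2379
t_q=5/2 → seg 2, τ=1/2; S=5+-2512/2379·τ+-4834/793·τ²+7498/2379·τ³=10601/3172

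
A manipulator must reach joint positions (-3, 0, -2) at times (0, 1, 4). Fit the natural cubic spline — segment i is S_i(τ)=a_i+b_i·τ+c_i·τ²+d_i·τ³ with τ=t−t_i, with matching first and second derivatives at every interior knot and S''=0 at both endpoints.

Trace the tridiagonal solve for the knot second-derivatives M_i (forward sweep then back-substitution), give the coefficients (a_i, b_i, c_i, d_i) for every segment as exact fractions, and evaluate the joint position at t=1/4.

Δ: Δ0=3, Δ1=-2/3
row 1: diag=8, rhs=-22; c'=3/8, d'=-11/4
back: M1=-11/4
M: M0=0, M1=-11/4, M2=0
seg 0: a=-3, c=M0/2=0, d=(M1−M0)/(6·1)=-11/24, b=Δ0−h0·(2M0+M1)/6=83/24
seg 1: a=0, c=M1/2=-11/8, d=(M2−M1)/(6·3)=11/72, b=Δ1−h1·(2M1+M2)/6=25/12
t_q=1/4 → seg 0, τ=1/4; S=-3+83/24·τ+0·τ²+-11/24·τ³=-1097/512

  seg 0: a=-3 b=83/24 c=0 d=-11/24
  seg 1: a=0 b=25/12 c=-11/8 d=11/72
S(1/4) = -1097/512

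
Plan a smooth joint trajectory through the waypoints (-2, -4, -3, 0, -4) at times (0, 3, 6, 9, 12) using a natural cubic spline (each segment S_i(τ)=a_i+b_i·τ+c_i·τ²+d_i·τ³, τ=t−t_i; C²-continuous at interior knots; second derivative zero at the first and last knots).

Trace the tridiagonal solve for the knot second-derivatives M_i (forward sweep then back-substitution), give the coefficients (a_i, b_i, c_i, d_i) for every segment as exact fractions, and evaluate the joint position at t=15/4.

  seg 0: a=-2 b=-71/84 c=0 d=5/252
  seg 1: a=-4 b=-13/42 c=5/28 d=1/84
  seg 2: a=-3 b=13/12 c=2/7 d=-79/756
  seg 3: a=0 b=-1/42 c=-55/84 d=55/756
S(15/4) = -7395/1792

Δ: Δ0=-2/3, Δ1=1/3, Δ2=1, Δ3=-4/3
row 1: diag=12, rhs=6; c'=1/4, d'=1/2
row 2: denom=12−3·1/4=45/4; d'=(4−3·1/2)/(45/4)=2/9
row 3: denom=12−3·4/15=56/5; d'=(-14−3·2/9)/(56/5)=-55/42
back: M3=-55/42
back: M2=2/9−4/15·-55/42=4/7
back: M1=1/2−1/4·4/7=5/14
M: M0=0, M1=5/14, M2=4/7, M3=-55/42, M4=0
seg 0: a=-2, c=M0/2=0, d=(M1−M0)/(6·3)=5/252, b=Δ0−h0·(2M0+M1)/6=-71/84
seg 1: a=-4, c=M1/2=5/28, d=(M2−M1)/(6·3)=1/84, b=Δ1−h1·(2M1+M2)/6=-13/42
seg 2: a=-3, c=M2/2=2/7, d=(M3−M2)/(6·3)=-79/756, b=Δ2−h2·(2M2+M3)/6=13/12
seg 3: a=0, c=M3/2=-55/84, d=(M4−M3)/(6·3)=55/756, b=Δ3−h3·(2M3+M4)/6=-1/42
t_q=15/4 → seg 1, τ=3/4; S=-4+-13/42·τ+5/28·τ²+1/84·τ³=-7395/1792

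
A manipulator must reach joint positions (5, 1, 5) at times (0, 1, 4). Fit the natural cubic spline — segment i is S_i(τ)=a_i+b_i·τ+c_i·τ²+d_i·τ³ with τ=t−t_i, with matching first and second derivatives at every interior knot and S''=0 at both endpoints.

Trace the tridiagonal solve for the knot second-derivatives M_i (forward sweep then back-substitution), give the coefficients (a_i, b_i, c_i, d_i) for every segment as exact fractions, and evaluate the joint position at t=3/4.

  seg 0: a=5 b=-14/3 c=0 d=2/3
  seg 1: a=1 b=-8/3 c=2 d=-2/9
S(3/4) = 57/32

Δ: Δ0=-4, Δ1=4/3
row 1: diag=8, rhs=32; c'=3/8, d'=4
back: M1=4
M: M0=0, M1=4, M2=0
seg 0: a=5, c=M0/2=0, d=(M1−M0)/(6·1)=2/3, b=Δ0−h0·(2M0+M1)/6=-14/3
seg 1: a=1, c=M1/2=2, d=(M2−M1)/(6·3)=-2/9, b=Δ1−h1·(2M1+M2)/6=-8/3
t_q=3/4 → seg 0, τ=3/4; S=5+-14/3·τ+0·τ²+2/3·τ³=57/32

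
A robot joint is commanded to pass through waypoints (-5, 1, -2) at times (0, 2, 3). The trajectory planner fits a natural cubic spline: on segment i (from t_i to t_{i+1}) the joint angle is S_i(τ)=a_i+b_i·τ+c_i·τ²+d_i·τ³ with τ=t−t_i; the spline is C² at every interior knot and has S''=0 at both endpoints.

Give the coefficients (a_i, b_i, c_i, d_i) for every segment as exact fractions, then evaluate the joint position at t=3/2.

Δ: Δ0=3, Δ1=-3
row 1: diag=6, rhs=-36; c'=1/6, d'=-6
back: M1=-6
M: M0=0, M1=-6, M2=0
seg 0: a=-5, c=M0/2=0, d=(M1−M0)/(6·2)=-1/2, b=Δ0−h0·(2M0+M1)/6=5
seg 1: a=1, c=M1/2=-3, d=(M2−M1)/(6·1)=1, b=Δ1−h1·(2M1+M2)/6=-1
t_q=3/2 → seg 0, τ=3/2; S=-5+5·τ+0·τ²+-1/2·τ³=13/16

  seg 0: a=-5 b=5 c=0 d=-1/2
  seg 1: a=1 b=-1 c=-3 d=1
S(3/2) = 13/16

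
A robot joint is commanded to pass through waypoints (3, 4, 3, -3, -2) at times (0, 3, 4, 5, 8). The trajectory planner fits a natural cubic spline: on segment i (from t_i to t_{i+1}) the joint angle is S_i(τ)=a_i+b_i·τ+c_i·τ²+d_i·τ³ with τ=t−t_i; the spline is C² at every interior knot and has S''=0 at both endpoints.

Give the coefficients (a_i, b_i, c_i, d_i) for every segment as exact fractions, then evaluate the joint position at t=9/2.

  seg 0: a=3 b=13/48 c=0 d=1/144
  seg 1: a=4 b=11/24 c=1/16 d=-73/48
  seg 2: a=3 b=-191/48 c=-9/2 d=119/48
  seg 3: a=-3 b=-133/24 c=47/16 d=-47/144
S(9/2) = 25/128

Δ: Δ0=1/3, Δ1=-1, Δ2=-6, Δ3=1/3
row 1: diag=8, rhs=-8; c'=1/8, d'=-1
row 2: denom=4−1·1/8=31/8; d'=(-30−1·-1)/(31/8)=-232/31
row 3: denom=8−1·8/31=240/31; d'=(38−1·-232/31)/(240/31)=47/8
back: M3=47/8
back: M2=-232/31−8/31·47/8=-9
back: M1=-1−1/8·-9=1/8
M: M0=0, M1=1/8, M2=-9, M3=47/8, M4=0
seg 0: a=3, c=M0/2=0, d=(M1−M0)/(6·3)=1/144, b=Δ0−h0·(2M0+M1)/6=13/48
seg 1: a=4, c=M1/2=1/16, d=(M2−M1)/(6·1)=-73/48, b=Δ1−h1·(2M1+M2)/6=11/24
seg 2: a=3, c=M2/2=-9/2, d=(M3−M2)/(6·1)=119/48, b=Δ2−h2·(2M2+M3)/6=-191/48
seg 3: a=-3, c=M3/2=47/16, d=(M4−M3)/(6·3)=-47/144, b=Δ3−h3·(2M3+M4)/6=-133/24
t_q=9/2 → seg 2, τ=1/2; S=3+-191/48·τ+-9/2·τ²+119/48·τ³=25/128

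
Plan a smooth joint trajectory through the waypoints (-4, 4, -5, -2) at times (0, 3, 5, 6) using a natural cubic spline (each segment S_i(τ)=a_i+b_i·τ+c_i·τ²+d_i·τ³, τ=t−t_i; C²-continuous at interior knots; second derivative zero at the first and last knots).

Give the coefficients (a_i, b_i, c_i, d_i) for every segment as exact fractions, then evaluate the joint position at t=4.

Δ: Δ0=8/3, Δ1=-9/2, Δ2=3
row 1: diag=10, rhs=-43; c'=1/5, d'=-43/10
row 2: denom=6−2·1/5=28/5; d'=(45−2·-43/10)/(28/5)=67/7
back: M2=67/7
back: M1=-43/10−1/5·67/7=-87/14
M: M0=0, M1=-87/14, M2=67/7, M3=0
seg 0: a=-4, c=M0/2=0, d=(M1−M0)/(6·3)=-29/84, b=Δ0−h0·(2M0+M1)/6=485/84
seg 1: a=4, c=M1/2=-87/28, d=(M2−M1)/(6·2)=221/168, b=Δ1−h1·(2M1+M2)/6=-149/42
seg 2: a=-5, c=M2/2=67/14, d=(M3−M2)/(6·1)=-67/42, b=Δ2−h2·(2M2+M3)/6=-4/21
t_q=4 → seg 1, τ=1; S=4+-149/42·τ+-87/28·τ²+221/168·τ³=-75/56

  seg 0: a=-4 b=485/84 c=0 d=-29/84
  seg 1: a=4 b=-149/42 c=-87/28 d=221/168
  seg 2: a=-5 b=-4/21 c=67/14 d=-67/42
S(4) = -75/56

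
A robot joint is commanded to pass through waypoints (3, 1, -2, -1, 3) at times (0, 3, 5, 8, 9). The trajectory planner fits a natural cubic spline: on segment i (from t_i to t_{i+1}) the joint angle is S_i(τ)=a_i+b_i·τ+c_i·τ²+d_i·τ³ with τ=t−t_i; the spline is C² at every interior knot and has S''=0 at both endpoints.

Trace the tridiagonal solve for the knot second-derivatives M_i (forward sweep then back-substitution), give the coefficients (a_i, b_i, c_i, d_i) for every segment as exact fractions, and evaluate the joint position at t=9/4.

  seg 0: a=3 b=-505/1356 c=0 d=-133/4068
  seg 1: a=1 b=-851/678 c=-133/452 d=233/2712
  seg 2: a=-2 b=-475/339 c=25/113 d=121/1017
  seg 3: a=-1 b=1064/339 c=146/113 d=-146/339
S(9/4) = 51771/28928

Δ: Δ0=-2/3, Δ1=-3/2, Δ2=1/3, Δ3=4
row 1: diag=10, rhs=-5; c'=1/5, d'=-1/2
row 2: denom=10−2·1/5=48/5; d'=(11−2·-1/2)/(48/5)=5/4
row 3: denom=8−3·5/16=113/16; d'=(22−3·5/4)/(113/16)=292/113
back: M3=292/113
back: M2=5/4−5/16·292/113=50/113
back: M1=-1/2−1/5·50/113=-133/226
M: M0=0, M1=-133/226, M2=50/113, M3=292/113, M4=0
seg 0: a=3, c=M0/2=0, d=(M1−M0)/(6·3)=-133/4068, b=Δ0−h0·(2M0+M1)/6=-505/1356
seg 1: a=1, c=M1/2=-133/452, d=(M2−M1)/(6·2)=233/2712, b=Δ1−h1·(2M1+M2)/6=-851/678
seg 2: a=-2, c=M2/2=25/113, d=(M3−M2)/(6·3)=121/1017, b=Δ2−h2·(2M2+M3)/6=-475/339
seg 3: a=-1, c=M3/2=146/113, d=(M4−M3)/(6·1)=-146/339, b=Δ3−h3·(2M3+M4)/6=1064/339
t_q=9/4 → seg 0, τ=9/4; S=3+-505/1356·τ+0·τ²+-133/4068·τ³=51771/28928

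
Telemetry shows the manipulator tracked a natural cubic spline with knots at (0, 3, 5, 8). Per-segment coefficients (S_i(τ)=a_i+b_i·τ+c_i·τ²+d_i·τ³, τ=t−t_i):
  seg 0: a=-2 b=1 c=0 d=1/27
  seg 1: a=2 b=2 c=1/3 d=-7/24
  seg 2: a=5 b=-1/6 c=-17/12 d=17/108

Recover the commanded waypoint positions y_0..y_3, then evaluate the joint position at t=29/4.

y_0 = S_0(0) = a_0 = -2
y_1 = S_1(0) = a_1 = 2
y_2 = S_2(0) = a_2 = 5
y_3 = S_2(3) = -4
t_q=29/4 is in segment 2 (τ=9/4); S_2(τ)=-193/256

y_0=-2 y_1=2 y_2=5 y_3=-4
S(29/4) = -193/256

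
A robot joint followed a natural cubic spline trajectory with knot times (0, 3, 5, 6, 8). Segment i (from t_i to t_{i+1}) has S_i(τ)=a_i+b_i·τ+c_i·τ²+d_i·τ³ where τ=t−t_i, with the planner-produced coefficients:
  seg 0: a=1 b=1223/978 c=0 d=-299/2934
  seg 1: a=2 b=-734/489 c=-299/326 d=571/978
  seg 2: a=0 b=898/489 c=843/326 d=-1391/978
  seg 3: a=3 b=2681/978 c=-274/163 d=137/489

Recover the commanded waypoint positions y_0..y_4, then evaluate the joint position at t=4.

y_0 = S_0(0) = a_0 = 1
y_1 = S_1(0) = a_1 = 2
y_2 = S_2(0) = a_2 = 0
y_3 = S_3(0) = a_3 = 3
y_4 = S_3(2) = 4
t_q=4 is in segment 1 (τ=1); S_1(τ)=27/163

y_0=1 y_1=2 y_2=0 y_3=3 y_4=4
S(4) = 27/163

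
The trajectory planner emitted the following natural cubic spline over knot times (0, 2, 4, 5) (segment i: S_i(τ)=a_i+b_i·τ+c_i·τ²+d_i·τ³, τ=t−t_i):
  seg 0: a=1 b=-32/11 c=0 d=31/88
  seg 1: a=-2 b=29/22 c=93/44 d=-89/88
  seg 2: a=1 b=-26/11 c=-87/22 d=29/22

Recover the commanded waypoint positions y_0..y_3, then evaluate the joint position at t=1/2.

y_0 = S_0(0) = a_0 = 1
y_1 = S_1(0) = a_1 = -2
y_2 = S_2(0) = a_2 = 1
y_3 = S_2(1) = -4
t_q=1/2 is in segment 0 (τ=1/2); S_0(τ)=-289/704

y_0=1 y_1=-2 y_2=1 y_3=-4
S(1/2) = -289/704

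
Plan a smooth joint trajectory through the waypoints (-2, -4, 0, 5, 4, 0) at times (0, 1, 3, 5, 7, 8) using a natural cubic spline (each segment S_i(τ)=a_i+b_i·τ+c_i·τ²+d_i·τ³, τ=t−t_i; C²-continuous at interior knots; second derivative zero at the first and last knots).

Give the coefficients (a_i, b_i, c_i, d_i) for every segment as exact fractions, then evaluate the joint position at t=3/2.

Δ: Δ0=-2, Δ1=2, Δ2=5/2, Δ3=-1/2, Δ4=-4
row 1: diag=6, rhs=24; c'=1/3, d'=4
row 2: denom=8−2·1/3=22/3; d'=(3−2·4)/(22/3)=-15/22
row 3: denom=8−2·3/11=82/11; d'=(-18−2·-15/22)/(82/11)=-183/82
row 4: denom=6−2·11/41=224/41; d'=(-21−2·-183/82)/(224/41)=-339/112
back: M4=-339/112
back: M3=-183/82−11/41·-339/112=-159/112
back: M2=-15/22−3/11·-159/112=-33/112
back: M1=4−1/3·-33/112=459/112
M: M0=0, M1=459/112, M2=-33/112, M3=-159/112, M4=-339/112, M5=0
seg 0: a=-2, c=M0/2=0, d=(M1−M0)/(6·1)=153/224, b=Δ0−h0·(2M0+M1)/6=-601/224
seg 1: a=-4, c=M1/2=459/224, d=(M2−M1)/(6·2)=-41/112, b=Δ1−h1·(2M1+M2)/6=-71/112
seg 2: a=0, c=M2/2=-33/224, d=(M3−M2)/(6·2)=-3/32, b=Δ2−h2·(2M2+M3)/6=355/112
seg 3: a=5, c=M3/2=-159/224, d=(M4−M3)/(6·2)=-15/112, b=Δ3−h3·(2M3+M4)/6=163/112
seg 4: a=4, c=M4/2=-339/224, d=(M5−M4)/(6·1)=113/224, b=Δ4−h4·(2M4+M5)/6=-335/112
t_q=3/2 → seg 1, τ=1/2; S=-4+-71/112·τ+459/224·τ²+-41/112·τ³=-1725/448

  seg 0: a=-2 b=-601/224 c=0 d=153/224
  seg 1: a=-4 b=-71/112 c=459/224 d=-41/112
  seg 2: a=0 b=355/112 c=-33/224 d=-3/32
  seg 3: a=5 b=163/112 c=-159/224 d=-15/112
  seg 4: a=4 b=-335/112 c=-339/224 d=113/224
S(3/2) = -1725/448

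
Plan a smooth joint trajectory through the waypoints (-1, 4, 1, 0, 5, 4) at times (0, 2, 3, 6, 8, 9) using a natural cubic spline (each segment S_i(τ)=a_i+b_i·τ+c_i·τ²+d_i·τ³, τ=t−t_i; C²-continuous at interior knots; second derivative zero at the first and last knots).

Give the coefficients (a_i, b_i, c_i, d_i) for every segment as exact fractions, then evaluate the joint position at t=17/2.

Δ: Δ0=5/2, Δ1=-3, Δ2=-1/3, Δ3=5/2, Δ4=-1
row 1: diag=6, rhs=-33; c'=1/6, d'=-11/2
row 2: denom=8−1·1/6=47/6; d'=(16−1·-11/2)/(47/6)=129/47
row 3: denom=10−3·18/47=416/47; d'=(17−3·129/47)/(416/47)=103/104
row 4: denom=6−2·47/208=577/104; d'=(-21−2·103/104)/(577/104)=-2390/577
back: M4=-2390/577
back: M3=103/104−47/208·-2390/577=2223/1154
back: M2=129/47−18/47·2223/1154=1158/577
back: M1=-11/2−1/6·1158/577=-6733/1154
M: M0=0, M1=-6733/1154, M2=1158/577, M3=2223/1154, M4=-2390/577, M5=0
seg 0: a=-1, c=M0/2=0, d=(M1−M0)/(6·2)=-6733/13848, b=Δ0−h0·(2M0+M1)/6=7694/1731
seg 1: a=4, c=M1/2=-6733/2308, d=(M2−M1)/(6·1)=9049/6924, b=Δ1−h1·(2M1+M2)/6=-4811/3462
seg 2: a=1, c=M2/2=579/577, d=(M3−M2)/(6·3)=-31/6924, b=Δ2−h2·(2M2+M3)/6=-22873/6924
seg 3: a=0, c=M3/2=2223/2308, d=(M4−M3)/(6·2)=-7003/13848, b=Δ3−h3·(2M3+M4)/6=8989/3462
seg 4: a=5, c=M4/2=-1195/577, d=(M5−M4)/(6·1)=1195/1731, b=Δ4−h4·(2M4+M5)/6=659/1731
t_q=17/2 → seg 4, τ=1/2; S=5+659/1731·τ+-1195/577·τ²+1195/1731·τ³=21967/4616

  seg 0: a=-1 b=7694/1731 c=0 d=-6733/13848
  seg 1: a=4 b=-4811/3462 c=-6733/2308 d=9049/6924
  seg 2: a=1 b=-22873/6924 c=579/577 d=-31/6924
  seg 3: a=0 b=8989/3462 c=2223/2308 d=-7003/13848
  seg 4: a=5 b=659/1731 c=-1195/577 d=1195/1731
S(17/2) = 21967/4616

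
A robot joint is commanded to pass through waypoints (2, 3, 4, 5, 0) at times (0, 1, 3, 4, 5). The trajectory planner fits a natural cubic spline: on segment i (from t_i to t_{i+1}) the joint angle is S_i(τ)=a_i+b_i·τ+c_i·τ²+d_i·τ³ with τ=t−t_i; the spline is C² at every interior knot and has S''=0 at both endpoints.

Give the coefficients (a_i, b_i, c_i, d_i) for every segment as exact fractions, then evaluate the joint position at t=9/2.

Δ: Δ0=1, Δ1=1/2, Δ2=1, Δ3=-5
row 1: diag=6, rhs=-3; c'=1/3, d'=-1/2
row 2: denom=6−2·1/3=16/3; d'=(3−2·-1/2)/(16/3)=3/4
row 3: denom=4−1·3/16=61/16; d'=(-36−1·3/4)/(61/16)=-588/61
back: M3=-588/61
back: M2=3/4−3/16·-588/61=156/61
back: M1=-1/2−1/3·156/61=-165/122
M: M0=0, M1=-165/122, M2=156/61, M3=-588/61, M4=0
seg 0: a=2, c=M0/2=0, d=(M1−M0)/(6·1)=-55/244, b=Δ0−h0·(2M0+M1)/6=299/244
seg 1: a=3, c=M1/2=-165/244, d=(M2−M1)/(6·2)=159/488, b=Δ1−h1·(2M1+M2)/6=67/122
seg 2: a=4, c=M2/2=78/61, d=(M3−M2)/(6·1)=-124/61, b=Δ2−h2·(2M2+M3)/6=107/61
seg 3: a=5, c=M3/2=-294/61, d=(M4−M3)/(6·1)=98/61, b=Δ3−h3·(2M3+M4)/6=-109/61
t_q=9/2 → seg 3, τ=1/2; S=5+-109/61·τ+-294/61·τ²+98/61·τ³=757/244

  seg 0: a=2 b=299/244 c=0 d=-55/244
  seg 1: a=3 b=67/122 c=-165/244 d=159/488
  seg 2: a=4 b=107/61 c=78/61 d=-124/61
  seg 3: a=5 b=-109/61 c=-294/61 d=98/61
S(9/2) = 757/244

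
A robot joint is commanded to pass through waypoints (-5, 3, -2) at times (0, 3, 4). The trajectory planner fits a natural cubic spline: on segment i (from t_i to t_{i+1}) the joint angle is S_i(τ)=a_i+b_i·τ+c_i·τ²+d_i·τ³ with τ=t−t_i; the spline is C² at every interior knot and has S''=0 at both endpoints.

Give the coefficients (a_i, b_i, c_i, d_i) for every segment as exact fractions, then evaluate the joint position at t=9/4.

  seg 0: a=-5 b=133/24 c=0 d=-23/72
  seg 1: a=3 b=-37/12 c=-23/8 d=23/24
S(9/4) = 1961/512

Δ: Δ0=8/3, Δ1=-5
row 1: diag=8, rhs=-46; c'=1/8, d'=-23/4
back: M1=-23/4
M: M0=0, M1=-23/4, M2=0
seg 0: a=-5, c=M0/2=0, d=(M1−M0)/(6·3)=-23/72, b=Δ0−h0·(2M0+M1)/6=133/24
seg 1: a=3, c=M1/2=-23/8, d=(M2−M1)/(6·1)=23/24, b=Δ1−h1·(2M1+M2)/6=-37/12
t_q=9/4 → seg 0, τ=9/4; S=-5+133/24·τ+0·τ²+-23/72·τ³=1961/512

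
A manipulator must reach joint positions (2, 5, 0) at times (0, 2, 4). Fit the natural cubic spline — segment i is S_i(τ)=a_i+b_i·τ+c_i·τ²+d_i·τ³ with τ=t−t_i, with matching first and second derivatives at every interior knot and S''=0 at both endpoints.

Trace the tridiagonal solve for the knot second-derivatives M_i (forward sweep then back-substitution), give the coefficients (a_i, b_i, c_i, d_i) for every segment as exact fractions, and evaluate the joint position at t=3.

  seg 0: a=2 b=5/2 c=0 d=-1/4
  seg 1: a=5 b=-1/2 c=-3/2 d=1/4
S(3) = 13/4

Δ: Δ0=3/2, Δ1=-5/2
row 1: diag=8, rhs=-24; c'=1/4, d'=-3
back: M1=-3
M: M0=0, M1=-3, M2=0
seg 0: a=2, c=M0/2=0, d=(M1−M0)/(6·2)=-1/4, b=Δ0−h0·(2M0+M1)/6=5/2
seg 1: a=5, c=M1/2=-3/2, d=(M2−M1)/(6·2)=1/4, b=Δ1−h1·(2M1+M2)/6=-1/2
t_q=3 → seg 1, τ=1; S=5+-1/2·τ+-3/2·τ²+1/4·τ³=13/4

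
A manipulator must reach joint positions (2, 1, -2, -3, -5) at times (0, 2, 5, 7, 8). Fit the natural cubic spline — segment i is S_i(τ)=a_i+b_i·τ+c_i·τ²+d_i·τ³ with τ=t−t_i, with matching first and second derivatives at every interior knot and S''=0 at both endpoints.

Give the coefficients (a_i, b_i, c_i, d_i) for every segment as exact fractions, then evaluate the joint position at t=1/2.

  seg 0: a=2 b=-7/22 c=0 d=-1/22
  seg 1: a=1 b=-19/22 c=-3/11 d=5/66
  seg 2: a=-2 b=-5/11 c=9/22 d=-19/88
  seg 3: a=-3 b=-31/22 c=-39/44 d=13/44
S(1/2) = 323/176

Δ: Δ0=-1/2, Δ1=-1, Δ2=-1/2, Δ3=-2
row 1: diag=10, rhs=-3; c'=3/10, d'=-3/10
row 2: denom=10−3·3/10=91/10; d'=(3−3·-3/10)/(91/10)=3/7
row 3: denom=6−2·20/91=506/91; d'=(-9−2·3/7)/(506/91)=-39/22
back: M3=-39/22
back: M2=3/7−20/91·-39/22=9/11
back: M1=-3/10−3/10·9/11=-6/11
M: M0=0, M1=-6/11, M2=9/11, M3=-39/22, M4=0
seg 0: a=2, c=M0/2=0, d=(M1−M0)/(6·2)=-1/22, b=Δ0−h0·(2M0+M1)/6=-7/22
seg 1: a=1, c=M1/2=-3/11, d=(M2−M1)/(6·3)=5/66, b=Δ1−h1·(2M1+M2)/6=-19/22
seg 2: a=-2, c=M2/2=9/22, d=(M3−M2)/(6·2)=-19/88, b=Δ2−h2·(2M2+M3)/6=-5/11
seg 3: a=-3, c=M3/2=-39/44, d=(M4−M3)/(6·1)=13/44, b=Δ3−h3·(2M3+M4)/6=-31/22
t_q=1/2 → seg 0, τ=1/2; S=2+-7/22·τ+0·τ²+-1/22·τ³=323/176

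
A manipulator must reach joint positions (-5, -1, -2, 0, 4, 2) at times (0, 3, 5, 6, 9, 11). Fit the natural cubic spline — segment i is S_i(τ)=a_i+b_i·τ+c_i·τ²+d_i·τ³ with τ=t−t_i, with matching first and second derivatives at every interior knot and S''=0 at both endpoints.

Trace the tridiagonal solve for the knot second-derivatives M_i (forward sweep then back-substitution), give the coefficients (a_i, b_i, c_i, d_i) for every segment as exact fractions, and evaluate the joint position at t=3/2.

Δ: Δ0=4/3, Δ1=-1/2, Δ2=2, Δ3=4/3, Δ4=-1
row 1: diag=10, rhs=-11; c'=1/5, d'=-11/10
row 2: denom=6−2·1/5=28/5; d'=(15−2·-11/10)/(28/5)=43/14
row 3: denom=8−1·5/28=219/28; d'=(-4−1·43/14)/(219/28)=-66/73
row 4: denom=10−3·28/73=646/73; d'=(-14−3·-66/73)/(646/73)=-412/323
back: M4=-412/323
back: M3=-66/73−28/73·-412/323=-134/323
back: M2=43/14−5/28·-134/323=1016/323
back: M1=-11/10−1/5·1016/323=-1117/646
M: M0=0, M1=-1117/646, M2=1016/323, M3=-134/323, M4=-412/323, M5=0
seg 0: a=-5, c=M0/2=0, d=(M1−M0)/(6·3)=-1117/11628, b=Δ0−h0·(2M0+M1)/6=8519/3876
seg 1: a=-1, c=M1/2=-1117/1292, d=(M2−M1)/(6·2)=3149/7752, b=Δ1−h1·(2M1+M2)/6=-767/1938
seg 2: a=-2, c=M2/2=508/323, d=(M3−M2)/(6·1)=-575/969, b=Δ2−h2·(2M2+M3)/6=989/969
seg 3: a=0, c=M3/2=-67/323, d=(M4−M3)/(6·3)=-139/2907, b=Δ3−h3·(2M3+M4)/6=136/57
seg 4: a=4, c=M4/2=-206/323, d=(M5−M4)/(6·2)=103/969, b=Δ4−h4·(2M4+M5)/6=-145/969
t_q=3/2 → seg 0, τ=3/2; S=-5+8519/3876·τ+0·τ²+-1117/11628·τ³=-20955/10336

  seg 0: a=-5 b=8519/3876 c=0 d=-1117/11628
  seg 1: a=-1 b=-767/1938 c=-1117/1292 d=3149/7752
  seg 2: a=-2 b=989/969 c=508/323 d=-575/969
  seg 3: a=0 b=136/57 c=-67/323 d=-139/2907
  seg 4: a=4 b=-145/969 c=-206/323 d=103/969
S(3/2) = -20955/10336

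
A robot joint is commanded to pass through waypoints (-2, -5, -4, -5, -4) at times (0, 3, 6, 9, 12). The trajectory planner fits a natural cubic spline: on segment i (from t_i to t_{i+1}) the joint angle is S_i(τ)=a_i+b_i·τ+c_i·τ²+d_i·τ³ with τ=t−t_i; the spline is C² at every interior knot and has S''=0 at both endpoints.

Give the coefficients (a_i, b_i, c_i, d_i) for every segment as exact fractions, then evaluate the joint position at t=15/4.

Δ: Δ0=-1, Δ1=1/3, Δ2=-1/3, Δ3=1/3
row 1: diag=12, rhs=8; c'=1/4, d'=2/3
row 2: denom=12−3·1/4=45/4; d'=(-4−3·2/3)/(45/4)=-8/15
row 3: denom=12−3·4/15=56/5; d'=(4−3·-8/15)/(56/5)=1/2
back: M3=1/2
back: M2=-8/15−4/15·1/2=-2/3
back: M1=2/3−1/4·-2/3=5/6
M: M0=0, M1=5/6, M2=-2/3, M3=1/2, M4=0
seg 0: a=-2, c=M0/2=0, d=(M1−M0)/(6·3)=5/108, b=Δ0−h0·(2M0+M1)/6=-17/12
seg 1: a=-5, c=M1/2=5/12, d=(M2−M1)/(6·3)=-1/12, b=Δ1−h1·(2M1+M2)/6=-1/6
seg 2: a=-4, c=M2/2=-1/3, d=(M3−M2)/(6·3)=7/108, b=Δ2−h2·(2M2+M3)/6=1/12
seg 3: a=-5, c=M3/2=1/4, d=(M4−M3)/(6·3)=-1/36, b=Δ3−h3·(2M3+M4)/6=-1/6
t_q=15/4 → seg 1, τ=3/4; S=-5+-1/6·τ+5/12·τ²+-1/12·τ³=-1261/256

  seg 0: a=-2 b=-17/12 c=0 d=5/108
  seg 1: a=-5 b=-1/6 c=5/12 d=-1/12
  seg 2: a=-4 b=1/12 c=-1/3 d=7/108
  seg 3: a=-5 b=-1/6 c=1/4 d=-1/36
S(15/4) = -1261/256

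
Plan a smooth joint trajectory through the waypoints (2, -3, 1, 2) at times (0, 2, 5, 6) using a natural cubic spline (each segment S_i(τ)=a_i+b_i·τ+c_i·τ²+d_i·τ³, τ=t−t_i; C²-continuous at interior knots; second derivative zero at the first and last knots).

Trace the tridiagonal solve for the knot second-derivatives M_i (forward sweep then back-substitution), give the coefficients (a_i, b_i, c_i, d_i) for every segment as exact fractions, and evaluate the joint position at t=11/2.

Δ: Δ0=-5/2, Δ1=4/3, Δ2=1
row 1: diag=10, rhs=23; c'=3/10, d'=23/10
row 2: denom=8−3·3/10=71/10; d'=(-2−3·23/10)/(71/10)=-89/71
back: M2=-89/71
back: M1=23/10−3/10·-89/71=190/71
M: M0=0, M1=190/71, M2=-89/71, M3=0
seg 0: a=2, c=M0/2=0, d=(M1−M0)/(6·2)=95/426, b=Δ0−h0·(2M0+M1)/6=-1445/426
seg 1: a=-3, c=M1/2=95/71, d=(M2−M1)/(6·3)=-31/142, b=Δ1−h1·(2M1+M2)/6=-305/426
seg 2: a=1, c=M2/2=-89/142, d=(M3−M2)/(6·1)=89/426, b=Δ2−h2·(2M2+M3)/6=302/213
t_q=11/2 → seg 2, τ=1/2; S=1+302/213·τ+-89/142·τ²+89/426·τ³=1793/1136

  seg 0: a=2 b=-1445/426 c=0 d=95/426
  seg 1: a=-3 b=-305/426 c=95/71 d=-31/142
  seg 2: a=1 b=302/213 c=-89/142 d=89/426
S(11/2) = 1793/1136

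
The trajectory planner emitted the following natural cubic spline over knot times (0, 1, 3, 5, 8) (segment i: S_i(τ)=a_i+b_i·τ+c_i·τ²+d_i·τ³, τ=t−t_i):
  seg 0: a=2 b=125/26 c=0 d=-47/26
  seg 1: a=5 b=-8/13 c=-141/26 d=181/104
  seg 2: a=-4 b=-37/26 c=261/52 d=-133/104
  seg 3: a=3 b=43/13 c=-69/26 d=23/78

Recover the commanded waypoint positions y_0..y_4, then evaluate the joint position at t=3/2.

y_0=2 y_1=5 y_2=-4 y_3=3 y_4=-3
S(3/2) = 2957/832

y_0 = S_0(0) = a_0 = 2
y_1 = S_1(0) = a_1 = 5
y_2 = S_2(0) = a_2 = -4
y_3 = S_3(0) = a_3 = 3
y_4 = S_3(3) = -3
t_q=3/2 is in segment 1 (τ=1/2); S_1(τ)=2957/832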